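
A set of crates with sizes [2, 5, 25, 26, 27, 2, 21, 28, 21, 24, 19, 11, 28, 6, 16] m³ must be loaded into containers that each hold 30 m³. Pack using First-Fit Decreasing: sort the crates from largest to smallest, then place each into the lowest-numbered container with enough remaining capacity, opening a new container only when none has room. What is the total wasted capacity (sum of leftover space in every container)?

Sorted descending: 28, 28, 27, 26, 25, 24, 21, 21, 19, 16, 11, 6, 5, 2, 2.
container 1: place 28 m³, 2 m³ left
container 2: place 28 m³, 2 m³ left
container 3: place 27 m³, 3 m³ left
container 4: place 26 m³, 4 m³ left
container 5: place 25 m³, 5 m³ left
container 6: place 24 m³, 6 m³ left
container 7: place 21 m³, 9 m³ left
container 8: place 21 m³, 9 m³ left
container 9: place 19 m³, 11 m³ left
container 10: place 16 m³, 14 m³ left
container 9: place 11 m³, 0 m³ left
container 6: place 6 m³, 0 m³ left
container 5: place 5 m³, 0 m³ left
container 1: place 2 m³, 0 m³ left
container 2: place 2 m³, 0 m³ left
10 containers × 30 m³ = 300 m³; used 261 m³; unused 39 m³.

39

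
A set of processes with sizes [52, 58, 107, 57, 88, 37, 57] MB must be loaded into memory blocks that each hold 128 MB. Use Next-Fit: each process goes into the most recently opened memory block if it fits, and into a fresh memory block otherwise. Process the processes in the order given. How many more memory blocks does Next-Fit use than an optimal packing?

Next-Fit: [52,58] [107] [57] [88,37] [57] → 5 memory blocks.
Total size 456 MB; any packing needs at least ⌈456/128⌉ = 4 memory blocks.
An optimal packing achieves that bound: [107] [88,37] [58,57] [57,52] → 4 memory blocks.
Excess: 5 − 4 = 1.

1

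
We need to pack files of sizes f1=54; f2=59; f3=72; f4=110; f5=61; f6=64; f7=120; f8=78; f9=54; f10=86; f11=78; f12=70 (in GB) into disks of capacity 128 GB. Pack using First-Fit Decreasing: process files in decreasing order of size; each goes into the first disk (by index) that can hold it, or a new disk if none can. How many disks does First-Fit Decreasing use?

Sorted descending: 120, 110, 86, 78, 78, 72, 70, 64, 61, 59, 54, 54.
disk 1: place 120 GB, 8 GB left
disk 2: place 110 GB, 18 GB left
disk 3: place 86 GB, 42 GB left
disk 4: place 78 GB, 50 GB left
disk 5: place 78 GB, 50 GB left
disk 6: place 72 GB, 56 GB left
disk 7: place 70 GB, 58 GB left
disk 8: place 64 GB, 64 GB left
disk 8: place 61 GB, 3 GB left
disk 9: place 59 GB, 69 GB left
disk 6: place 54 GB, 2 GB left
disk 7: place 54 GB, 4 GB left
Final disks: [120] [110] [86] [78] [78] [72,54] [70,54] [64,61] [59].

9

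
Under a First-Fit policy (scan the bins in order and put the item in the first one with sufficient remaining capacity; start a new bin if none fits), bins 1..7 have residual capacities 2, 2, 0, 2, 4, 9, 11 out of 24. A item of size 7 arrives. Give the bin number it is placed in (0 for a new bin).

Bins with room: bin 6 (9), bin 7 (11).
The first with room is bin 6.

6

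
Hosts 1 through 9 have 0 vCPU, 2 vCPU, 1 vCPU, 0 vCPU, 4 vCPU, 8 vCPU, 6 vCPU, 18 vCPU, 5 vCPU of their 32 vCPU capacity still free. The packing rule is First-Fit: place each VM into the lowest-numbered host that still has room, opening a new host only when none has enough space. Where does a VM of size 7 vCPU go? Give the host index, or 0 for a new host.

6

Hosts with room: host 6 (8 vCPU), host 8 (18 vCPU).
The first with room is host 6.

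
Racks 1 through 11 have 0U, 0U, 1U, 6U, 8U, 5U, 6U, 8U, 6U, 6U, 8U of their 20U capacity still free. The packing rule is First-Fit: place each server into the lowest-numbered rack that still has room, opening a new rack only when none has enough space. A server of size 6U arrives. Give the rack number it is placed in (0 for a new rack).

Racks with room: rack 4 (6U), rack 5 (8U), rack 7 (6U), rack 8 (8U), rack 9 (6U), rack 10 (6U), rack 11 (8U).
The first with room is rack 4.

4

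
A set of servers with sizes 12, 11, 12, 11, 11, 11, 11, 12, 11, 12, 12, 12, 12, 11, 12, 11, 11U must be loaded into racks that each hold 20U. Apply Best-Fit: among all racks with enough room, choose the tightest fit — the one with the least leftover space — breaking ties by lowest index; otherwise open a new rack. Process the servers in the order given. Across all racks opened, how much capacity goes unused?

145

Put 12U in rack 1; 8U remain.
Put 11U in rack 2; 9U remain.
Put 12U in rack 3; 8U remain.
Put 11U in rack 4; 9U remain.
Put 11U in rack 5; 9U remain.
Put 11U in rack 6; 9U remain.
Put 11U in rack 7; 9U remain.
Put 12U in rack 8; 8U remain.
Put 11U in rack 9; 9U remain.
Put 12U in rack 10; 8U remain.
Put 12U in rack 11; 8U remain.
Put 12U in rack 12; 8U remain.
Put 12U in rack 13; 8U remain.
Put 11U in rack 14; 9U remain.
Put 12U in rack 15; 8U remain.
Put 11U in rack 16; 9U remain.
Put 11U in rack 17; 9U remain.
17 racks × 20U = 340U; used 195U; unused 145U.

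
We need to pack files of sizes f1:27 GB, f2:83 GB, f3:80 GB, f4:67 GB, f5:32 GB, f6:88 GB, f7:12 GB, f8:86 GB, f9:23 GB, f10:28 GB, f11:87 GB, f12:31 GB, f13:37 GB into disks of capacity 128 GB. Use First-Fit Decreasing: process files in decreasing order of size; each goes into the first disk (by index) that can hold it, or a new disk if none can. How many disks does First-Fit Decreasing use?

6 disks

Sorted descending: 88, 87, 86, 83, 80, 67, 37, 32, 31, 28, 27, 23, 12.
Put 88 GB in disk 1; 40 GB remain.
Put 87 GB in disk 2; 41 GB remain.
Put 86 GB in disk 3; 42 GB remain.
Put 83 GB in disk 4; 45 GB remain.
Put 80 GB in disk 5; 48 GB remain.
Put 67 GB in disk 6; 61 GB remain.
Put 37 GB in disk 1; 3 GB remain.
Put 32 GB in disk 2; 9 GB remain.
Put 31 GB in disk 3; 11 GB remain.
Put 28 GB in disk 4; 17 GB remain.
Put 27 GB in disk 5; 21 GB remain.
Put 23 GB in disk 6; 38 GB remain.
Put 12 GB in disk 4; 5 GB remain.
Final disks: [88,37] [87,32] [86,31] [83,28,12] [80,27] [67,23].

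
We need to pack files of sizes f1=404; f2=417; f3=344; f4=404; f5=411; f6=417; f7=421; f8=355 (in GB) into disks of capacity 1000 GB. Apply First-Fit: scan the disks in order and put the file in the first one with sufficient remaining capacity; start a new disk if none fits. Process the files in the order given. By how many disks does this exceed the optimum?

First-Fit: [404,417] [344,404] [411,417] [421,355] → 4 disks.
Total size 3173 GB; any packing needs at least ⌈3173/1000⌉ = 4 disks.
So 4 is already optimal.

0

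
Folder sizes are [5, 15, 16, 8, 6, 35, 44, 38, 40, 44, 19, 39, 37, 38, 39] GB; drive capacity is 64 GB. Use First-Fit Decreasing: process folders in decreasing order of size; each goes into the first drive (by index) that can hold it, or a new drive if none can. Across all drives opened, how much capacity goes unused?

Sorted descending: 44, 44, 40, 39, 39, 38, 38, 37, 35, 19, 16, 15, 8, 6, 5.
Put 44 GB in drive 1; 20 GB remain.
Put 44 GB in drive 2; 20 GB remain.
Put 40 GB in drive 3; 24 GB remain.
Put 39 GB in drive 4; 25 GB remain.
Put 39 GB in drive 5; 25 GB remain.
Put 38 GB in drive 6; 26 GB remain.
Put 38 GB in drive 7; 26 GB remain.
Put 37 GB in drive 8; 27 GB remain.
Put 35 GB in drive 9; 29 GB remain.
Put 19 GB in drive 1; 1 GB remain.
Put 16 GB in drive 2; 4 GB remain.
Put 15 GB in drive 3; 9 GB remain.
Put 8 GB in drive 3; 1 GB remain.
Put 6 GB in drive 4; 19 GB remain.
Put 5 GB in drive 4; 14 GB remain.
9 drives × 64 GB = 576 GB; used 423 GB; unused 153 GB.

153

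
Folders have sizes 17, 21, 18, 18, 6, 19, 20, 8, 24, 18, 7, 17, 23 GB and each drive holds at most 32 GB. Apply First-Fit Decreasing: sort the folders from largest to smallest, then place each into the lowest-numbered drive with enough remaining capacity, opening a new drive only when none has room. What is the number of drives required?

Sorted descending: 24, 23, 21, 20, 19, 18, 18, 18, 17, 17, 8, 7, 6.
Put 24 GB in drive 1; 8 GB remain.
Put 23 GB in drive 2; 9 GB remain.
Put 21 GB in drive 3; 11 GB remain.
Put 20 GB in drive 4; 12 GB remain.
Put 19 GB in drive 5; 13 GB remain.
Put 18 GB in drive 6; 14 GB remain.
Put 18 GB in drive 7; 14 GB remain.
Put 18 GB in drive 8; 14 GB remain.
Put 17 GB in drive 9; 15 GB remain.
Put 17 GB in drive 10; 15 GB remain.
Put 8 GB in drive 1; 0 GB remain.
Put 7 GB in drive 2; 2 GB remain.
Put 6 GB in drive 3; 5 GB remain.
Final drives: [24,8] [23,7] [21,6] [20] [19] [18] [18] [18] [17] [17].

10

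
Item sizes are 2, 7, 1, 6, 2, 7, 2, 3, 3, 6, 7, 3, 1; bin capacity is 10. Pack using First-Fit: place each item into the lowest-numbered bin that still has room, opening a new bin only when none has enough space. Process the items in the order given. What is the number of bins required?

bin 1: place 2, 8 left
bin 1: place 7, 1 left
bin 1: place 1, 0 left
bin 2: place 6, 4 left
bin 2: place 2, 2 left
bin 3: place 7, 3 left
bin 2: place 2, 0 left
bin 3: place 3, 0 left
bin 4: place 3, 7 left
bin 4: place 6, 1 left
bin 5: place 7, 3 left
bin 5: place 3, 0 left
bin 4: place 1, 0 left

5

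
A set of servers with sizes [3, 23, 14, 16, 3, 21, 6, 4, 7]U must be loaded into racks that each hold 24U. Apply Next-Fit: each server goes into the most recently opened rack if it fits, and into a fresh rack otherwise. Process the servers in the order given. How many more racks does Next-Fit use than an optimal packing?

Next-Fit: [3] [23] [14] [16,3] [21] [6,4,7] → 6 racks.
Total size 97U; any packing needs at least ⌈97/24⌉ = 5 racks.
An optimal packing achieves that bound: [23] [21,3] [16,7] [14,6,4] [3] → 5 racks.
Excess: 6 − 5 = 1.

1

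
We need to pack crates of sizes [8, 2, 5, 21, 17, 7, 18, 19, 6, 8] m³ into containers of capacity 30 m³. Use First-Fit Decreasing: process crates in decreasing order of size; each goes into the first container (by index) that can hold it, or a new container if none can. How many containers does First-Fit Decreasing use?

Sorted descending: 21, 19, 18, 17, 8, 8, 7, 6, 5, 2.
container 1: place 21 m³, 9 m³ left
container 2: place 19 m³, 11 m³ left
container 3: place 18 m³, 12 m³ left
container 4: place 17 m³, 13 m³ left
container 1: place 8 m³, 1 m³ left
container 2: place 8 m³, 3 m³ left
container 3: place 7 m³, 5 m³ left
container 4: place 6 m³, 7 m³ left
container 3: place 5 m³, 0 m³ left
container 2: place 2 m³, 1 m³ left

4 containers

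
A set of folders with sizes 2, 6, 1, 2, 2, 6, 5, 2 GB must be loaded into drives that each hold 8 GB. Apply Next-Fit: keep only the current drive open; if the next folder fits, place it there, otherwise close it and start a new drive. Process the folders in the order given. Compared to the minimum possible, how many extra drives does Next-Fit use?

Next-Fit: [2,6] [1,2,2] [6] [5,2] → 4 drives.
Total size 26 GB; any packing needs at least ⌈26/8⌉ = 4 drives.
So 4 is already optimal.

0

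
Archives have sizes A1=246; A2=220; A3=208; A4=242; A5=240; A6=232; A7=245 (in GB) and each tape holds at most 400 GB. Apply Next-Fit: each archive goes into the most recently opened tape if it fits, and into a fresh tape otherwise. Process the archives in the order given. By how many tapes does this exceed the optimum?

Next-Fit: [246] [220] [208] [242] [240] [232] [245] → 7 tapes.
7 archives exceed 200 GB (half the capacity), and no two of those can share a tape, so at least 7 tapes are needed.
So 7 is already optimal.

0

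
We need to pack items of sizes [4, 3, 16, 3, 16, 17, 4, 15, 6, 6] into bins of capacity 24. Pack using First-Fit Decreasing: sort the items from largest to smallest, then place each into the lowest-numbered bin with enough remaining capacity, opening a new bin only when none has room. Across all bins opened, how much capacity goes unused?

6

Sorted descending: 17, 16, 16, 15, 6, 6, 4, 4, 3, 3.
Put 17 in bin 1; 7 remain.
Put 16 in bin 2; 8 remain.
Put 16 in bin 3; 8 remain.
Put 15 in bin 4; 9 remain.
Put 6 in bin 1; 1 remain.
Put 6 in bin 2; 2 remain.
Put 4 in bin 3; 4 remain.
Put 4 in bin 3; 0 remain.
Put 3 in bin 4; 6 remain.
Put 3 in bin 4; 3 remain.
4 bins × 24 = 96; used 90; unused 6.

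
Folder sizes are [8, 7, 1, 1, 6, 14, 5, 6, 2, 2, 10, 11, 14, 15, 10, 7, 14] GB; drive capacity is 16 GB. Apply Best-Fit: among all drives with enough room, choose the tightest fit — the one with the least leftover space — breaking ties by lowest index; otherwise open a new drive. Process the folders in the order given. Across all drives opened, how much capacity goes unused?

drive 1: place 8 GB, 8 GB left
drive 1: place 7 GB, 1 GB left
drive 1: place 1 GB, 0 GB left
drive 2: place 1 GB, 15 GB left
drive 2: place 6 GB, 9 GB left
drive 3: place 14 GB, 2 GB left
drive 2: place 5 GB, 4 GB left
drive 4: place 6 GB, 10 GB left
drive 3: place 2 GB, 0 GB left
drive 2: place 2 GB, 2 GB left
drive 4: place 10 GB, 0 GB left
drive 5: place 11 GB, 5 GB left
drive 6: place 14 GB, 2 GB left
drive 7: place 15 GB, 1 GB left
drive 8: place 10 GB, 6 GB left
drive 9: place 7 GB, 9 GB left
drive 10: place 14 GB, 2 GB left
10 drives × 16 GB = 160 GB; used 133 GB; unused 27 GB.

27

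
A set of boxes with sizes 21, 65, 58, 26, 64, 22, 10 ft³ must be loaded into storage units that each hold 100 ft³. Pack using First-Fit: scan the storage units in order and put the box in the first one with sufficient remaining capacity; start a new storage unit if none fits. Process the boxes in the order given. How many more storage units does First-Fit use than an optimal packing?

0

First-Fit: [21,65,10] [58,26] [64,22] → 3 storage units.
Total size 266 ft³; any packing needs at least ⌈266/100⌉ = 3 storage units.
So 3 is already optimal.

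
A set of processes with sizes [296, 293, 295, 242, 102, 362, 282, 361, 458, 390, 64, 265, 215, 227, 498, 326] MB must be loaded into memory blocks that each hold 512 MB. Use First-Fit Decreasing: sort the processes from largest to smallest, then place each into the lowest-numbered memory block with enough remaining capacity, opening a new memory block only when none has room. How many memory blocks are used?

11 memory blocks

Sorted descending: 498, 458, 390, 362, 361, 326, 296, 295, 293, 282, 265, 242, 227, 215, 102, 64.
Put 498 MB in memory block 1; 14 MB remain.
Put 458 MB in memory block 2; 54 MB remain.
Put 390 MB in memory block 3; 122 MB remain.
Put 362 MB in memory block 4; 150 MB remain.
Put 361 MB in memory block 5; 151 MB remain.
Put 326 MB in memory block 6; 186 MB remain.
Put 296 MB in memory block 7; 216 MB remain.
Put 295 MB in memory block 8; 217 MB remain.
Put 293 MB in memory block 9; 219 MB remain.
Put 282 MB in memory block 10; 230 MB remain.
Put 265 MB in memory block 11; 247 MB remain.
Put 242 MB in memory block 11; 5 MB remain.
Put 227 MB in memory block 10; 3 MB remain.
Put 215 MB in memory block 7; 1 MB remain.
Put 102 MB in memory block 3; 20 MB remain.
Put 64 MB in memory block 4; 86 MB remain.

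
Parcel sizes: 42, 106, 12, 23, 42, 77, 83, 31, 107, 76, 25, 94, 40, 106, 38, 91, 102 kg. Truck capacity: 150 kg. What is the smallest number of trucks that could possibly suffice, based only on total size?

Total size = 42 + 106 + 12 + 23 + 42 + 77 + 83 + 31 + 107 + 76 + 25 + 94 + 40 + 106 + 38 + 91 + 102 = 1095 kg.
⌈1095 / 150⌉ = 8.

8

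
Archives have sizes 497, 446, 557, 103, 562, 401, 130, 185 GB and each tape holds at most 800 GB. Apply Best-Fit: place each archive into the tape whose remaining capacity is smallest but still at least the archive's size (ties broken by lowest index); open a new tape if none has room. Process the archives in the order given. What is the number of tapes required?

5

Put 497 GB in tape 1; 303 GB remain.
Put 446 GB in tape 2; 354 GB remain.
Put 557 GB in tape 3; 243 GB remain.
Put 103 GB in tape 3; 140 GB remain.
Put 562 GB in tape 4; 238 GB remain.
Put 401 GB in tape 5; 399 GB remain.
Put 130 GB in tape 3; 10 GB remain.
Put 185 GB in tape 4; 53 GB remain.
Final tapes: [497] [446] [557,103,130] [562,185] [401].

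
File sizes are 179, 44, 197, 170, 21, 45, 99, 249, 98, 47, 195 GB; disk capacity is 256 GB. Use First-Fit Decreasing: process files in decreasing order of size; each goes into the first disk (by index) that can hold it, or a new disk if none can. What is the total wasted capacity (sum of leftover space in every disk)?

192

Sorted descending: 249, 197, 195, 179, 170, 99, 98, 47, 45, 44, 21.
Put 249 GB in disk 1; 7 GB remain.
Put 197 GB in disk 2; 59 GB remain.
Put 195 GB in disk 3; 61 GB remain.
Put 179 GB in disk 4; 77 GB remain.
Put 170 GB in disk 5; 86 GB remain.
Put 99 GB in disk 6; 157 GB remain.
Put 98 GB in disk 6; 59 GB remain.
Put 47 GB in disk 2; 12 GB remain.
Put 45 GB in disk 3; 16 GB remain.
Put 44 GB in disk 4; 33 GB remain.
Put 21 GB in disk 4; 12 GB remain.
6 disks × 256 GB = 1536 GB; used 1344 GB; unused 192 GB.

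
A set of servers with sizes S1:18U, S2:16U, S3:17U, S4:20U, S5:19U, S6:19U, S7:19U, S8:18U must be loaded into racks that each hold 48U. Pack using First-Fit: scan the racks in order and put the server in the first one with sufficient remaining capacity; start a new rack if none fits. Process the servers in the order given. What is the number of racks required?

rack 1: place S1 (18U), 30U left
rack 1: place S2 (16U), 14U left
rack 2: place S3 (17U), 31U left
rack 2: place S4 (20U), 11U left
rack 3: place S5 (19U), 29U left
rack 3: place S6 (19U), 10U left
rack 4: place S7 (19U), 29U left
rack 4: place S8 (18U), 11U left

4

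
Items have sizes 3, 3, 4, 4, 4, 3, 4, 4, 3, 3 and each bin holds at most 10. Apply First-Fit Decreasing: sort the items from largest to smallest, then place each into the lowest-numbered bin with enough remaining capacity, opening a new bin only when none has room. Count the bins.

Sorted descending: 4, 4, 4, 4, 4, 3, 3, 3, 3, 3.
4 → bin 1 (remaining 6)
4 → bin 1 (remaining 2)
4 → bin 2 (remaining 6)
4 → bin 2 (remaining 2)
4 → bin 3 (remaining 6)
3 → bin 3 (remaining 3)
3 → bin 3 (remaining 0)
3 → bin 4 (remaining 7)
3 → bin 4 (remaining 4)
3 → bin 4 (remaining 1)

4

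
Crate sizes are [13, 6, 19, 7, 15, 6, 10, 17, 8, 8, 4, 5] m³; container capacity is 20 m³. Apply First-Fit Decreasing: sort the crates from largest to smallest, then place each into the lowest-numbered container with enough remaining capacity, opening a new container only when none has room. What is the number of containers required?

7 containers

Sorted descending: 19, 17, 15, 13, 10, 8, 8, 7, 6, 6, 5, 4.
Put 19 m³ in container 1; 1 m³ remain.
Put 17 m³ in container 2; 3 m³ remain.
Put 15 m³ in container 3; 5 m³ remain.
Put 13 m³ in container 4; 7 m³ remain.
Put 10 m³ in container 5; 10 m³ remain.
Put 8 m³ in container 5; 2 m³ remain.
Put 8 m³ in container 6; 12 m³ remain.
Put 7 m³ in container 4; 0 m³ remain.
Put 6 m³ in container 6; 6 m³ remain.
Put 6 m³ in container 6; 0 m³ remain.
Put 5 m³ in container 3; 0 m³ remain.
Put 4 m³ in container 7; 16 m³ remain.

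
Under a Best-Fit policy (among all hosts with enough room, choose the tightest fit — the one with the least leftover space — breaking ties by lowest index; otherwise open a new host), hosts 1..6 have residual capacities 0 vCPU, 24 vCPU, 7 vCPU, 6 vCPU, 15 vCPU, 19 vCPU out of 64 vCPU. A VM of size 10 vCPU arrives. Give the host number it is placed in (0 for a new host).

Hosts with room: host 2 (24 vCPU), host 5 (15 vCPU), host 6 (19 vCPU).
Tightest fit is host 5 with 15 vCPU free.

5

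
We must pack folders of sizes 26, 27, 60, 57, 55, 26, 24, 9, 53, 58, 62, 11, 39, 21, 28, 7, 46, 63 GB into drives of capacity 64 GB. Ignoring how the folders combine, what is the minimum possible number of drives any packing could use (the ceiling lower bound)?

11 drives

Total size = 26 + 27 + 60 + 57 + 55 + 26 + 24 + 9 + 53 + 58 + 62 + 11 + 39 + 21 + 28 + 7 + 46 + 63 = 672 GB.
⌈672 / 64⌉ = 11.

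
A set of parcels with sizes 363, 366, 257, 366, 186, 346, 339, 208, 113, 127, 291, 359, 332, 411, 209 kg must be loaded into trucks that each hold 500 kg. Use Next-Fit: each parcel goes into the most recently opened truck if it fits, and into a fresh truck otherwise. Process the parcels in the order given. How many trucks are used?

truck 1: place 363 kg, 137 kg left
truck 2: place 366 kg, 134 kg left
truck 3: place 257 kg, 243 kg left
truck 4: place 366 kg, 134 kg left
truck 5: place 186 kg, 314 kg left
truck 6: place 346 kg, 154 kg left
truck 7: place 339 kg, 161 kg left
truck 8: place 208 kg, 292 kg left
truck 8: place 113 kg, 179 kg left
truck 8: place 127 kg, 52 kg left
truck 9: place 291 kg, 209 kg left
truck 10: place 359 kg, 141 kg left
truck 11: place 332 kg, 168 kg left
truck 12: place 411 kg, 89 kg left
truck 13: place 209 kg, 291 kg left

13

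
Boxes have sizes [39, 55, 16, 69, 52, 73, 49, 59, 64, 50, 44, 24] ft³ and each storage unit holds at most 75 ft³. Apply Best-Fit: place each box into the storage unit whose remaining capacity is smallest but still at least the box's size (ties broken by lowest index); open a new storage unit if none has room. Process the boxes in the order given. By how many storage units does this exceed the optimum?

0

Best-Fit: [39] [55,16] [69] [52] [73] [49] [59] [64] [50,24] [44] → 10 storage units.
10 boxes exceed 37.5 ft³ (half the capacity), and no two of those can share a storage unit, so at least 10 storage units are needed.
So 10 is already optimal.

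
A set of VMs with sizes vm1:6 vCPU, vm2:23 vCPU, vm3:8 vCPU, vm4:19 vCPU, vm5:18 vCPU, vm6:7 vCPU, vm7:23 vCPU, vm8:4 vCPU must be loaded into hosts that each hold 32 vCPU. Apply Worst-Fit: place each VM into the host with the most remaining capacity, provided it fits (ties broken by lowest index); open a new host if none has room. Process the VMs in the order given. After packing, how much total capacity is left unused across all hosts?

20

vm1 (6 vCPU) → host 1 (remaining 26 vCPU)
vm2 (23 vCPU) → host 1 (remaining 3 vCPU)
vm3 (8 vCPU) → host 2 (remaining 24 vCPU)
vm4 (19 vCPU) → host 2 (remaining 5 vCPU)
vm5 (18 vCPU) → host 3 (remaining 14 vCPU)
vm6 (7 vCPU) → host 3 (remaining 7 vCPU)
vm7 (23 vCPU) → host 4 (remaining 9 vCPU)
vm8 (4 vCPU) → host 4 (remaining 5 vCPU)
4 hosts × 32 vCPU = 128 vCPU; used 108 vCPU; unused 20 vCPU.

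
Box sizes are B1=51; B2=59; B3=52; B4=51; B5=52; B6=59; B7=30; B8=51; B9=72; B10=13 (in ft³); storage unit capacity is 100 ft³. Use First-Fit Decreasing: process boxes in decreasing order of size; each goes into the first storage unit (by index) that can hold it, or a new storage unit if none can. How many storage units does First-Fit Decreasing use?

8

Sorted descending: 72, 59, 59, 52, 52, 51, 51, 51, 30, 13.
storage unit 1: place 72 ft³, 28 ft³ left
storage unit 2: place 59 ft³, 41 ft³ left
storage unit 3: place 59 ft³, 41 ft³ left
storage unit 4: place 52 ft³, 48 ft³ left
storage unit 5: place 52 ft³, 48 ft³ left
storage unit 6: place 51 ft³, 49 ft³ left
storage unit 7: place 51 ft³, 49 ft³ left
storage unit 8: place 51 ft³, 49 ft³ left
storage unit 2: place 30 ft³, 11 ft³ left
storage unit 1: place 13 ft³, 15 ft³ left
Final storage units: [72,13] [59,30] [59] [52] [52] [51] [51] [51].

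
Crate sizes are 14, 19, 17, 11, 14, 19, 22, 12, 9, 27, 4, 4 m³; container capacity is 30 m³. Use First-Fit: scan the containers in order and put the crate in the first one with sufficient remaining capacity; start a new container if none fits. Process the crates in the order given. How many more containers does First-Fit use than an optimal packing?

1

First-Fit: [14,11,4] [19,9] [17,12] [14,4] [19] [22] [27] → 7 containers.
Total size 172 m³; any packing needs at least ⌈172/30⌉ = 6 containers.
An optimal packing achieves that bound: [27] [22,4,4] [19,11] [19,9] [17,12] [14,14] → 6 containers.
Excess: 7 − 6 = 1.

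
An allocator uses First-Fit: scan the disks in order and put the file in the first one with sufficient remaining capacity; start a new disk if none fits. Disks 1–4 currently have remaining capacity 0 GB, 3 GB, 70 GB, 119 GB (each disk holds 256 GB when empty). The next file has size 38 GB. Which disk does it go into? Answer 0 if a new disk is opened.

Disks with room: disk 3 (70 GB), disk 4 (119 GB).
The first with room is disk 3.

3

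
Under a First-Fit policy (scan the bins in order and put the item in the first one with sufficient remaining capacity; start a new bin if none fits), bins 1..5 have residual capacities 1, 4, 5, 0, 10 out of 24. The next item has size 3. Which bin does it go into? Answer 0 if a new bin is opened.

Bins with room: bin 2 (4), bin 3 (5), bin 5 (10).
The first with room is bin 2.

2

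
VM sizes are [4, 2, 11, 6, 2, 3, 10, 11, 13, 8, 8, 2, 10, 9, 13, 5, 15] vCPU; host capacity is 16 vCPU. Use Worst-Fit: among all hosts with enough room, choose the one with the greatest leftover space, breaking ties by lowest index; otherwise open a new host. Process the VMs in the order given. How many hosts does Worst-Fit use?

10

4 vCPU → host 1 (remaining 12 vCPU)
2 vCPU → host 1 (remaining 10 vCPU)
11 vCPU → host 2 (remaining 5 vCPU)
6 vCPU → host 1 (remaining 4 vCPU)
2 vCPU → host 2 (remaining 3 vCPU)
3 vCPU → host 1 (remaining 1 vCPU)
10 vCPU → host 3 (remaining 6 vCPU)
11 vCPU → host 4 (remaining 5 vCPU)
13 vCPU → host 5 (remaining 3 vCPU)
8 vCPU → host 6 (remaining 8 vCPU)
8 vCPU → host 6 (remaining 0 vCPU)
2 vCPU → host 3 (remaining 4 vCPU)
10 vCPU → host 7 (remaining 6 vCPU)
9 vCPU → host 8 (remaining 7 vCPU)
13 vCPU → host 9 (remaining 3 vCPU)
5 vCPU → host 8 (remaining 2 vCPU)
15 vCPU → host 10 (remaining 1 vCPU)
Final hosts: [4,2,6,3] [11,2] [10,2] [11] [13] [8,8] [10] [9,5] [13] [15].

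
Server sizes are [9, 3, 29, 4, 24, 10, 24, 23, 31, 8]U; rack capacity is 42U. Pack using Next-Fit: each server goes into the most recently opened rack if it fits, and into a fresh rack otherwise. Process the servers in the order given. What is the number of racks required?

rack 1: place 9U, 33U left
rack 1: place 3U, 30U left
rack 1: place 29U, 1U left
rack 2: place 4U, 38U left
rack 2: place 24U, 14U left
rack 2: place 10U, 4U left
rack 3: place 24U, 18U left
rack 4: place 23U, 19U left
rack 5: place 31U, 11U left
rack 5: place 8U, 3U left

5 racks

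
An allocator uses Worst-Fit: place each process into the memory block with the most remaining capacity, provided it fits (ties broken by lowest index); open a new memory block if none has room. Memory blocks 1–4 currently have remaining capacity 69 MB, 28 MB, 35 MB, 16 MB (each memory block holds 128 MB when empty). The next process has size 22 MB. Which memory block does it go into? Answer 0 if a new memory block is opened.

Memory blocks with room: memory block 1 (69 MB), memory block 2 (28 MB), memory block 3 (35 MB).
Most room is memory block 1 with 69 MB free.

1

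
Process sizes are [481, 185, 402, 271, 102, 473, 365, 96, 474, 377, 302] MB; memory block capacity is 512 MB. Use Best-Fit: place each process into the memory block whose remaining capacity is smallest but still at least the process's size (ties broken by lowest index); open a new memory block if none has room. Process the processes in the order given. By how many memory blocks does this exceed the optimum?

Best-Fit: [481] [185,271] [402,102] [473] [365,96] [474] [377] [302] → 8 memory blocks.
8 processes exceed 256 MB (half the capacity), and no two of those can share a memory block, so at least 8 memory blocks are needed.
So 8 is already optimal.

0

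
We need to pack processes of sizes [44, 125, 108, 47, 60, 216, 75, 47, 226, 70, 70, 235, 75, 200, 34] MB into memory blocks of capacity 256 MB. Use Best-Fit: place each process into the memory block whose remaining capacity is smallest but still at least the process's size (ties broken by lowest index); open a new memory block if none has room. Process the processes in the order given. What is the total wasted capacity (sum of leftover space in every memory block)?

memory block 1: place 44 MB, 212 MB left
memory block 1: place 125 MB, 87 MB left
memory block 2: place 108 MB, 148 MB left
memory block 1: place 47 MB, 40 MB left
memory block 2: place 60 MB, 88 MB left
memory block 3: place 216 MB, 40 MB left
memory block 2: place 75 MB, 13 MB left
memory block 4: place 47 MB, 209 MB left
memory block 5: place 226 MB, 30 MB left
memory block 4: place 70 MB, 139 MB left
memory block 4: place 70 MB, 69 MB left
memory block 6: place 235 MB, 21 MB left
memory block 7: place 75 MB, 181 MB left
memory block 8: place 200 MB, 56 MB left
memory block 1: place 34 MB, 6 MB left
8 memory blocks × 256 MB = 2048 MB; used 1632 MB; unused 416 MB.

416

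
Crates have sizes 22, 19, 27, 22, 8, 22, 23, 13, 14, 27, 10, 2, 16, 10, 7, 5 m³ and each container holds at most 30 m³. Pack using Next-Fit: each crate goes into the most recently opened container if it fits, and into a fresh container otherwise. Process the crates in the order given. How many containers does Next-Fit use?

10 containers

container 1: place 22 m³, 8 m³ left
container 2: place 19 m³, 11 m³ left
container 3: place 27 m³, 3 m³ left
container 4: place 22 m³, 8 m³ left
container 4: place 8 m³, 0 m³ left
container 5: place 22 m³, 8 m³ left
container 6: place 23 m³, 7 m³ left
container 7: place 13 m³, 17 m³ left
container 7: place 14 m³, 3 m³ left
container 8: place 27 m³, 3 m³ left
container 9: place 10 m³, 20 m³ left
container 9: place 2 m³, 18 m³ left
container 9: place 16 m³, 2 m³ left
container 10: place 10 m³, 20 m³ left
container 10: place 7 m³, 13 m³ left
container 10: place 5 m³, 8 m³ left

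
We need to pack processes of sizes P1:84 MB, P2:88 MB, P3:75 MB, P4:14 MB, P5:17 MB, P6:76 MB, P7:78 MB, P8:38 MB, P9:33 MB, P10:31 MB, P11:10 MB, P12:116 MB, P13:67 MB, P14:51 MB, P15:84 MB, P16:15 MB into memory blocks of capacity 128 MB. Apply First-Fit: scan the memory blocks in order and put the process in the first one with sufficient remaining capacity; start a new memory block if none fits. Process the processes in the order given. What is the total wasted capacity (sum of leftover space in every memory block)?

147

memory block 1: place P1 (84 MB), 44 MB left
memory block 2: place P2 (88 MB), 40 MB left
memory block 3: place P3 (75 MB), 53 MB left
memory block 1: place P4 (14 MB), 30 MB left
memory block 1: place P5 (17 MB), 13 MB left
memory block 4: place P6 (76 MB), 52 MB left
memory block 5: place P7 (78 MB), 50 MB left
memory block 2: place P8 (38 MB), 2 MB left
memory block 3: place P9 (33 MB), 20 MB left
memory block 4: place P10 (31 MB), 21 MB left
memory block 1: place P11 (10 MB), 3 MB left
memory block 6: place P12 (116 MB), 12 MB left
memory block 7: place P13 (67 MB), 61 MB left
memory block 7: place P14 (51 MB), 10 MB left
memory block 8: place P15 (84 MB), 44 MB left
memory block 3: place P16 (15 MB), 5 MB left
8 memory blocks × 128 MB = 1024 MB; used 877 MB; unused 147 MB.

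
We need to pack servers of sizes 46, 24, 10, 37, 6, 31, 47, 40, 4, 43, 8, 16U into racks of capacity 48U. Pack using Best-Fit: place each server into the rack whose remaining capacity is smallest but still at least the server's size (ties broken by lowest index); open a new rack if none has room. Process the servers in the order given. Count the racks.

rack 1: place 46U, 2U left
rack 2: place 24U, 24U left
rack 2: place 10U, 14U left
rack 3: place 37U, 11U left
rack 3: place 6U, 5U left
rack 4: place 31U, 17U left
rack 5: place 47U, 1U left
rack 6: place 40U, 8U left
rack 3: place 4U, 1U left
rack 7: place 43U, 5U left
rack 6: place 8U, 0U left
rack 4: place 16U, 1U left
Final racks: [46] [24,10] [37,6,4] [31,16] [47] [40,8] [43].

7 racks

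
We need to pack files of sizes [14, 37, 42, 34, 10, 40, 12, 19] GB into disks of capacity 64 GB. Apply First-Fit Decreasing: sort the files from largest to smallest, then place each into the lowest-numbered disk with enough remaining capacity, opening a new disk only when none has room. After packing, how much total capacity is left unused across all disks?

Sorted descending: 42, 40, 37, 34, 19, 14, 12, 10.
disk 1: place 42 GB, 22 GB left
disk 2: place 40 GB, 24 GB left
disk 3: place 37 GB, 27 GB left
disk 4: place 34 GB, 30 GB left
disk 1: place 19 GB, 3 GB left
disk 2: place 14 GB, 10 GB left
disk 3: place 12 GB, 15 GB left
disk 2: place 10 GB, 0 GB left
4 disks × 64 GB = 256 GB; used 208 GB; unused 48 GB.

48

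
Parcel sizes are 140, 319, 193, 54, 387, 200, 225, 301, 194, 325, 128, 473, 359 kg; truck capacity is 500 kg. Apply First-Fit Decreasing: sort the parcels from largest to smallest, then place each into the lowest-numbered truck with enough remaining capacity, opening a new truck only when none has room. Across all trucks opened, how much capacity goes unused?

702

Sorted descending: 473, 387, 359, 325, 319, 301, 225, 200, 194, 193, 140, 128, 54.
truck 1: place 473 kg, 27 kg left
truck 2: place 387 kg, 113 kg left
truck 3: place 359 kg, 141 kg left
truck 4: place 325 kg, 175 kg left
truck 5: place 319 kg, 181 kg left
truck 6: place 301 kg, 199 kg left
truck 7: place 225 kg, 275 kg left
truck 7: place 200 kg, 75 kg left
truck 6: place 194 kg, 5 kg left
truck 8: place 193 kg, 307 kg left
truck 3: place 140 kg, 1 kg left
truck 4: place 128 kg, 47 kg left
truck 2: place 54 kg, 59 kg left
8 trucks × 500 kg = 4000 kg; used 3298 kg; unused 702 kg.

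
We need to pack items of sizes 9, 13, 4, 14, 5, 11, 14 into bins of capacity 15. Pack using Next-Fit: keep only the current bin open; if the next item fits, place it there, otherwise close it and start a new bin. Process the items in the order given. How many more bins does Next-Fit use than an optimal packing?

Next-Fit: [9] [13] [4] [14] [5] [11] [14] → 7 bins.
Total size 70; any packing needs at least ⌈70/15⌉ = 5 bins.
An optimal packing achieves that bound: [14] [14] [13] [11,4] [9,5] → 5 bins.
Excess: 7 − 5 = 2.

2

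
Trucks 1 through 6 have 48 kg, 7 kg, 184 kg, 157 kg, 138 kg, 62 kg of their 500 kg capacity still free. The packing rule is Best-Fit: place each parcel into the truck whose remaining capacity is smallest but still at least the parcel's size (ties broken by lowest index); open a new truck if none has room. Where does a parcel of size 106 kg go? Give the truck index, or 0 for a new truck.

Trucks with room: truck 3 (184 kg), truck 4 (157 kg), truck 5 (138 kg).
Tightest fit is truck 5 with 138 kg free.

5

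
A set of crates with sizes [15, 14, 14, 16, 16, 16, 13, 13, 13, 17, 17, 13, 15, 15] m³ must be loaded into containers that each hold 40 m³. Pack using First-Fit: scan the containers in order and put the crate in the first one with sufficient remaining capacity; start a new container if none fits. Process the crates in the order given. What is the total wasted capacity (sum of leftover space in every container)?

73

Put 15 m³ in container 1; 25 m³ remain.
Put 14 m³ in container 1; 11 m³ remain.
Put 14 m³ in container 2; 26 m³ remain.
Put 16 m³ in container 2; 10 m³ remain.
Put 16 m³ in container 3; 24 m³ remain.
Put 16 m³ in container 3; 8 m³ remain.
Put 13 m³ in container 4; 27 m³ remain.
Put 13 m³ in container 4; 14 m³ remain.
Put 13 m³ in container 4; 1 m³ remain.
Put 17 m³ in container 5; 23 m³ remain.
Put 17 m³ in container 5; 6 m³ remain.
Put 13 m³ in container 6; 27 m³ remain.
Put 15 m³ in container 6; 12 m³ remain.
Put 15 m³ in container 7; 25 m³ remain.
7 containers × 40 m³ = 280 m³; used 207 m³; unused 73 m³.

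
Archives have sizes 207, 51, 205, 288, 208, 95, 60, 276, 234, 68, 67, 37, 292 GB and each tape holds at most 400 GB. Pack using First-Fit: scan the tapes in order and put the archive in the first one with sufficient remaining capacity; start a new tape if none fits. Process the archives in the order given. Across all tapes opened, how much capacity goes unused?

207 GB → tape 1 (remaining 193 GB)
51 GB → tape 1 (remaining 142 GB)
205 GB → tape 2 (remaining 195 GB)
288 GB → tape 3 (remaining 112 GB)
208 GB → tape 4 (remaining 192 GB)
95 GB → tape 1 (remaining 47 GB)
60 GB → tape 2 (remaining 135 GB)
276 GB → tape 5 (remaining 124 GB)
234 GB → tape 6 (remaining 166 GB)
68 GB → tape 2 (remaining 67 GB)
67 GB → tape 2 (remaining 0 GB)
37 GB → tape 1 (remaining 10 GB)
292 GB → tape 7 (remaining 108 GB)
7 tapes × 400 GB = 2800 GB; used 2088 GB; unused 712 GB.

712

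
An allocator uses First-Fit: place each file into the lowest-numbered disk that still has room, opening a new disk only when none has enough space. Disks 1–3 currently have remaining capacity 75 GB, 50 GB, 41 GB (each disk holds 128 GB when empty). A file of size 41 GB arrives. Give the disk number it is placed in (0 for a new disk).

1

Disks with room: disk 1 (75 GB), disk 2 (50 GB), disk 3 (41 GB).
The first with room is disk 1.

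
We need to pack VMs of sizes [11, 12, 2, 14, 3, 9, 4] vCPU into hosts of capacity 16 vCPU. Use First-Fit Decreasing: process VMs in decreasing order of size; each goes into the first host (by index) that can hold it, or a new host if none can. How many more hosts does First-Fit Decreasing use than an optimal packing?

First-Fit Decreasing: [14,2] [12,4] [11,3] [9] → 4 hosts.
Total size 55 vCPU; any packing needs at least ⌈55/16⌉ = 4 hosts.
So 4 is already optimal.

0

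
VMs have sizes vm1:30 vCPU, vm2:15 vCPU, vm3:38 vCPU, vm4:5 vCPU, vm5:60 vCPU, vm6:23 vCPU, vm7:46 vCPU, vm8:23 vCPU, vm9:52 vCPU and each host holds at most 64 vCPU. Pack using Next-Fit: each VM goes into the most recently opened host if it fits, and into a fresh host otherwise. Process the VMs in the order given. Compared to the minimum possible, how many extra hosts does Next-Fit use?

2

Next-Fit: [30,15] [38,5] [60] [23] [46] [23] [52] → 7 hosts.
Total size 292 vCPU; any packing needs at least ⌈292/64⌉ = 5 hosts.
An optimal packing achieves that bound: [60] [52,5] [46,15] [38,23] [30,23] → 5 hosts.
Excess: 7 − 5 = 2.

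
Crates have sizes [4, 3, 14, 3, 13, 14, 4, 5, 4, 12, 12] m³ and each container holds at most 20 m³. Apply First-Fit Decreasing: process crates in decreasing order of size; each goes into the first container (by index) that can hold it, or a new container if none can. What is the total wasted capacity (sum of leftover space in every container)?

12

Sorted descending: 14, 14, 13, 12, 12, 5, 4, 4, 4, 3, 3.
14 m³ → container 1 (remaining 6 m³)
14 m³ → container 2 (remaining 6 m³)
13 m³ → container 3 (remaining 7 m³)
12 m³ → container 4 (remaining 8 m³)
12 m³ → container 5 (remaining 8 m³)
5 m³ → container 1 (remaining 1 m³)
4 m³ → container 2 (remaining 2 m³)
4 m³ → container 3 (remaining 3 m³)
4 m³ → container 4 (remaining 4 m³)
3 m³ → container 3 (remaining 0 m³)
3 m³ → container 4 (remaining 1 m³)
5 containers × 20 m³ = 100 m³; used 88 m³; unused 12 m³.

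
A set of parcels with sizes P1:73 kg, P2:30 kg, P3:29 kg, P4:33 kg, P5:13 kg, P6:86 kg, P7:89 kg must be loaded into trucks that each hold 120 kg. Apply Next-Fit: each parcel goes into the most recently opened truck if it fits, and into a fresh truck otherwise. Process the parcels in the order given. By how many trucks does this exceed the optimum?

Next-Fit: [73,30] [29,33,13] [86] [89] → 4 trucks.
Total size 353 kg; any packing needs at least ⌈353/120⌉ = 3 trucks.
An optimal packing achieves that bound: [89,30] [86,33] [73,29,13] → 3 trucks.
Excess: 4 − 3 = 1.

1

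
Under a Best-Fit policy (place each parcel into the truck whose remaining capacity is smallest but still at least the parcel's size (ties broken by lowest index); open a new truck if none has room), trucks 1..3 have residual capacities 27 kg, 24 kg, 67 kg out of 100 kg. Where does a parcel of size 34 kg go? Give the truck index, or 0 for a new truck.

Trucks with room: truck 3 (67 kg).
Tightest fit is truck 3 with 67 kg free.

3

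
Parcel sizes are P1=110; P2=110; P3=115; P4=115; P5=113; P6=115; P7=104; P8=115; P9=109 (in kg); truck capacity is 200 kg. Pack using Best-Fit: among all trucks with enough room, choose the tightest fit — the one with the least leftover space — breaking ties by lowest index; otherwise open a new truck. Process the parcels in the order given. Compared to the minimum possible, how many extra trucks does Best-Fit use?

0

Best-Fit: [110] [110] [115] [115] [113] [115] [104] [115] [109] → 9 trucks.
9 parcels exceed 100 kg (half the capacity), and no two of those can share a truck, so at least 9 trucks are needed.
So 9 is already optimal.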